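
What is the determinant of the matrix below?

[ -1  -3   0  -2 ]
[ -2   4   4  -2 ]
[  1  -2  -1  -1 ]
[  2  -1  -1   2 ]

Expand along row 1 (it has 1 zero):
  + (-1) · M_11   where M_11 = det([4 4 -2; -2 -1 -1; -1 -1 2]) = 6
  − (-3) · M_12   where M_12 = det([-2 4 -2; 1 -1 -1; 2 -1 2]) = -12
  − (-2) · M_14   where M_14 = det([-2 4 4; 1 -2 -1; 2 -1 -1]) = 6
det = (+1)·(-1)·(6) + (-1)·(-3)·(-12) + (-1)·(-2)·(6) = -30

-30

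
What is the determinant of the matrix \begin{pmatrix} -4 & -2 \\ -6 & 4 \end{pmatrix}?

det = (-4)·4 − (-2)·(-6) = -16 − 12 = -28

-28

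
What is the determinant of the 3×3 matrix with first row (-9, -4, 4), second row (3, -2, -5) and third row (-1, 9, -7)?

-535

Expand along column 1:
  + (-9) · |-2 -5; 9 -7| = (-9)·(14 − (-45)) = -531
  − 3 · |-4 4; 9 -7| = −3·(28 − 36) = 24
  + (-1) · |-4 4; -2 -5| = (-1)·(20 − (-8)) = -28
Sum: (-531) + (24) + (-28) = -535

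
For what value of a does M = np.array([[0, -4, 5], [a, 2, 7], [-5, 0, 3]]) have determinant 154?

a = -3

Expanding along the row containing a, det(M) is linear in a: det(M) = (12)·a + (190).
Set (12)·a + (190) = 154  ⇒  (12)·a = -36  ⇒  a = -3.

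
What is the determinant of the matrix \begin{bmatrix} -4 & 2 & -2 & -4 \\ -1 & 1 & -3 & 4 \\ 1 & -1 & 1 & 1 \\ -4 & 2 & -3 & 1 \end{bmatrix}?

10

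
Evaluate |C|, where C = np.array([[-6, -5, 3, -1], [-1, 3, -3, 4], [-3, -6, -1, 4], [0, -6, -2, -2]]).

Expand along row 4 (it has 1 zero):
  + (-6) · M_42   where M_42 = det([-6 3 -1; -1 -3 4; -3 -1 4]) = 32
  − (-2) · M_43   where M_43 = det([-6 -5 -1; -1 3 4; -3 -6 4]) = -191
  + (-2) · M_44   where M_44 = det([-6 -5 3; -1 3 -3; -3 -6 -1]) = 131
det = (+1)·(-6)·(32) + (-1)·(-2)·(-191) + (+1)·(-2)·(131) = -836

-836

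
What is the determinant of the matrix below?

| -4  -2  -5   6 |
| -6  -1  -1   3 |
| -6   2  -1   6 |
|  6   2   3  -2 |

The determinant is 192.

Expand along row 1:
  + (-4) · M_11   where M_11 = det([-1 -1 3; 2 -1 6; 2 3 -2]) = 24
  − (-2) · M_12   where M_12 = det([-6 -1 3; -6 -1 6; 6 3 -2]) = 36
  + (-5) · M_13   where M_13 = det([-6 -1 3; -6 2 6; 6 2 -2]) = 0
  − (6) · M_14   where M_14 = det([-6 -1 -1; -6 2 -1; 6 2 3]) = -36
det = (+1)·(-4)·(24) + (-1)·(-2)·(36) + (+1)·(-5)·(0) + (-1)·(6)·(-36) = 192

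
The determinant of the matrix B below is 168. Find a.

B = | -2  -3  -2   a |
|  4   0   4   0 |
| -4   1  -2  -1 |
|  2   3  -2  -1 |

Expanding along the column containing a, det(B) is linear in a: det(B) = (40)·a + (-72).
Set (40)·a + (-72) = 168  ⇒  (40)·a = 240  ⇒  a = 6.

6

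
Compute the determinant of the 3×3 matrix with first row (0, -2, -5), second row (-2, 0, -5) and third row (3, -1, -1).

24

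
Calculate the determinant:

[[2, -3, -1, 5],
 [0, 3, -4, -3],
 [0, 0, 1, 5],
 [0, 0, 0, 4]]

24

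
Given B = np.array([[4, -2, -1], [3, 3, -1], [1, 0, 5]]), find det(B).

|B| = 95

Expand along column 2:
  − (-2) · |3 -1; 1 5| = −(-2)·(15 − (-1)) = 32
  + 3 · |4 -1; 1 5| = 3·(20 − (-1)) = 63
Sum: (32) + (63) = 95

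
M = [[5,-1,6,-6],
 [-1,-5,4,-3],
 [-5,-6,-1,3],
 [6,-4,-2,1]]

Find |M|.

Expand along row 1:
  + (5) · M_11   where M_11 = det([-5 4 -3; -6 -1 3; -4 -2 1]) = -73
  − (-1) · M_12   where M_12 = det([-1 4 -3; -5 -1 3; 6 -2 1]) = 39
  + (6) · M_13   where M_13 = det([-1 -5 -3; -5 -6 3; 6 -4 1]) = -289
  − (-6) · M_14   where M_14 = det([-1 -5 4; -5 -6 -1; 6 -4 -2]) = 296
det = (+1)·(5)·(-73) + (-1)·(-1)·(39) + (+1)·(6)·(-289) + (-1)·(-6)·(296) = -284

det(M) = -284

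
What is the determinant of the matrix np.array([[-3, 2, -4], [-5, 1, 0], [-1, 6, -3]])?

Expand along row 2:
  − (-5) · |2 -4; 6 -3| = −(-5)·(-6 − (-24)) = 90
  + 1 · |-3 -4; -1 -3| = 1·(9 − 4) = 5
Sum: (90) + (5) = 95

95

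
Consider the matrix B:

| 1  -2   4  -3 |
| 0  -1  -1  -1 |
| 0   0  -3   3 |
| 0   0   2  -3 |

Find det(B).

-3

B is block upper-triangular with a 2×2 block and a 2×2 block on the diagonal, so its determinant equals the product of the determinants of the diagonal blocks.
det of the 2×2 block = -1
det of the 2×2 block = 3
det = (-1)·(3) = -3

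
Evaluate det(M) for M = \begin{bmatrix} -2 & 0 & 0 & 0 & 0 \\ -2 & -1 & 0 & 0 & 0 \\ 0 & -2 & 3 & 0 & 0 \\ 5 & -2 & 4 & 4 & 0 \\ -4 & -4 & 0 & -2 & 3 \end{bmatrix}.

M is lower triangular, so det(M) is the product of the diagonal entries:
det = (-2) · (-1) · (3) · (4) · (3) = 72

The determinant is 72.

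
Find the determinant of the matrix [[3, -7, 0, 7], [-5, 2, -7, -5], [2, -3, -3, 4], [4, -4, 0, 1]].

-622

Expand along column 3 (it has 2 zeros):
  − (-7) · M_23   where M_23 = det([3 -7 7; 2 -3 4; 4 -4 1]) = -31
  + (-3) · M_33   where M_33 = det([3 -7 7; -5 2 -5; 4 -4 1]) = 135
det = (-1)·(-7)·(-31) + (+1)·(-3)·(135) = -622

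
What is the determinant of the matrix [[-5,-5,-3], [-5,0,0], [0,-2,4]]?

Expand along row 2:
  − (-5) · |-5 -3; -2 4| = −(-5)·(-20 − 6) = -130

-130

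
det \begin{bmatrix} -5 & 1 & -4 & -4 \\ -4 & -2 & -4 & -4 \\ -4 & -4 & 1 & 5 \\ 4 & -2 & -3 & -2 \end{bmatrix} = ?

The determinant is 406.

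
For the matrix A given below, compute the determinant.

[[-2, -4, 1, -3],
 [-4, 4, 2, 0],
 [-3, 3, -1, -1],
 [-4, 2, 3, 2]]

156

Expand along row 2 (it has 1 zero):
  − (-4) · M_21   where M_21 = det([-4 1 -3; 3 -1 -1; 2 3 2]) = -45
  + (4) · M_22   where M_22 = det([-2 1 -3; -3 -1 -1; -4 3 2]) = 47
  − (2) · M_23   where M_23 = det([-2 -4 -3; -3 3 -1; -4 2 2]) = -74
det = (-1)·(-4)·(-45) + (+1)·(4)·(47) + (-1)·(2)·(-74) = 156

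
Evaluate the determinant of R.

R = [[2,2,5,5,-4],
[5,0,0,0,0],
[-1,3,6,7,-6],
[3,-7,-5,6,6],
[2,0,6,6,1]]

Expand along row 2 (it has 4 zeros):
  − (5) · M_21   where M_21 = det([2 5 5 -4; 3 6 7 -6; -7 -5 6 6; 0 6 6 1]) = -154
det = (-1)·(5)·(-154) = 770

770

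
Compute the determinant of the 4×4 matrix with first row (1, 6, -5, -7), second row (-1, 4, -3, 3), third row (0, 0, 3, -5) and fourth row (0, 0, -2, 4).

The matrix is block upper-triangular with a 2×2 block and a 2×2 block on the diagonal, so its determinant equals the product of the determinants of the diagonal blocks.
det of the 2×2 block = 10
det of the 2×2 block = 2
det = (10)·(2) = 20

The determinant is 20.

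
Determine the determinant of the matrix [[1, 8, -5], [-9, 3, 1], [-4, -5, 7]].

213

Expand along column 1:
  + 1 · |3 1; -5 7| = 1·(21 − (-5)) = 26
  − (-9) · |8 -5; -5 7| = −(-9)·(56 − 25) = 279
  + (-4) · |8 -5; 3 1| = (-4)·(8 − (-15)) = -92
Sum: (26) + (279) + (-92) = 213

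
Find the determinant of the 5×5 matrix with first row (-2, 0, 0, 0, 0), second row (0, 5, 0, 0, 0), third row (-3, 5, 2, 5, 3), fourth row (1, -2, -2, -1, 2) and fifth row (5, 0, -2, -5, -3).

The matrix is block lower-triangular with a 2×2 block and a 3×3 block on the diagonal, so its determinant equals the product of the determinants of the diagonal blocks.
det of the 2×2 block = -10
det of the 3×3 block = 0
det = (-10)·(0) = 0

0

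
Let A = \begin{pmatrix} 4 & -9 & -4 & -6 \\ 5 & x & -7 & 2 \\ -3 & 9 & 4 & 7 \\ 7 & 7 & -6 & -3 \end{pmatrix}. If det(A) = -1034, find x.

-8

Expanding along the column containing x, det(A) is linear in x: det(A) = (20)·x + (-874).
Set (20)·x + (-874) = -1034  ⇒  (20)·x = -160  ⇒  x = -8.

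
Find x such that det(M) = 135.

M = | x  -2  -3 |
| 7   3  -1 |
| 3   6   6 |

Expanding along the row containing x, det(M) is linear in x: det(M) = (24)·x + (-9).
Set (24)·x + (-9) = 135  ⇒  (24)·x = 144  ⇒  x = 6.

x = 6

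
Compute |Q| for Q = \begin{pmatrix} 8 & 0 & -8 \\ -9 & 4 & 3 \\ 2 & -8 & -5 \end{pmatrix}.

det(Q) = -480

Expand along row 1:
  + 8 · |4 3; -8 -5| = 8·(-20 − (-24)) = 32
  + (-8) · |-9 4; 2 -8| = (-8)·(72 − 8) = -512
Sum: (32) + (-512) = -480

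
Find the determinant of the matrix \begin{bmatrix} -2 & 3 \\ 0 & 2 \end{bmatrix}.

-4

det = (-2)·2 − 3·0 = -4 − 0 = -4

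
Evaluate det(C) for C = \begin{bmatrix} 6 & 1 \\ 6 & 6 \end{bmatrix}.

30

det(C) = 6·6 − 1·6 = 36 − 6 = 30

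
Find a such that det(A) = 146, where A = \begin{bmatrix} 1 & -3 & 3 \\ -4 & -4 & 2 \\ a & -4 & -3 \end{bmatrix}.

Expanding along the column containing a, det(A) is linear in a: det(A) = (6)·a + (104).
Set (6)·a + (104) = 146  ⇒  (6)·a = 42  ⇒  a = 7.

7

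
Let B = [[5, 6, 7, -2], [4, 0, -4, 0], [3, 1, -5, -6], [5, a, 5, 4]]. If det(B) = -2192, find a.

Expanding along the row containing a, det(B) is linear in a: det(B) = (304)·a + (-976).
Set (304)·a + (-976) = -2192  ⇒  (304)·a = -1216  ⇒  a = -4.

a = -4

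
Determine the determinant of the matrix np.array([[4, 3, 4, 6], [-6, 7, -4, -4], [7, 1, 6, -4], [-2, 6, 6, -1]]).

3912

Expand along row 1:
  + (4) · M_11   where M_11 = det([7 -4 -4; 1 6 -4; 6 6 -1]) = 338
  − (3) · M_12   where M_12 = det([-6 -4 -4; 7 6 -4; -2 6 -1]) = -384
  + (4) · M_13   where M_13 = det([-6 7 -4; 7 1 -4; -2 6 -1]) = -209
  − (6) · M_14   where M_14 = det([-6 7 -4; 7 1 6; -2 6 6]) = -374
det = (+1)·(4)·(338) + (-1)·(3)·(-384) + (+1)·(4)·(-209) + (-1)·(6)·(-374) = 3912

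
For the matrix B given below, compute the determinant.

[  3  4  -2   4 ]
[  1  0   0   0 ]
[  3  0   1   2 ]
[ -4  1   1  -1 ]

20

Expand along row 2 (it has 3 zeros):
  − (1) · M_21   where M_21 = det([4 -2 4; 0 1 2; 1 1 -1]) = -20
det = (-1)·(1)·(-20) = 20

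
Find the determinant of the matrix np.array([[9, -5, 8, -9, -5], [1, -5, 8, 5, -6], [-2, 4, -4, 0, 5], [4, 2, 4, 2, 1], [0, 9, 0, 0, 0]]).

7344

Expand along row 5 (it has 4 zeros):
  − (9) · M_52   where M_52 = det([9 8 -9 -5; 1 8 5 -6; -2 -4 0 5; 4 4 2 1]) = -816
det = (-1)·(9)·(-816) = 7344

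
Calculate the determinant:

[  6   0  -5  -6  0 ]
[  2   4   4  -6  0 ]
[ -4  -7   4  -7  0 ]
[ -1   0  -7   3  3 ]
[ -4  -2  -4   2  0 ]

8880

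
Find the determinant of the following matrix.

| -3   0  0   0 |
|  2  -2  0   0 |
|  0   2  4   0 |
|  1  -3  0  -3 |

The matrix is lower triangular, so the determinant is the product of the diagonal entries:
det = (-3) · (-2) · (4) · (-3) = -72

The determinant is -72.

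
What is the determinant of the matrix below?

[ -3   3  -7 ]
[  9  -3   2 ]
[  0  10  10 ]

Expand along row 3:
  − 10 · |-3 -7; 9 2| = −10·(-6 − (-63)) = -570
  + 10 · |-3 3; 9 -3| = 10·(9 − 27) = -180
Sum: (-570) + (-180) = -750

-750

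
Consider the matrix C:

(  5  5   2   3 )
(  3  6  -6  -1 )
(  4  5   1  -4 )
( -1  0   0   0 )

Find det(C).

271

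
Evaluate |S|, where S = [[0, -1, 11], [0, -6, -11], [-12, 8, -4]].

-924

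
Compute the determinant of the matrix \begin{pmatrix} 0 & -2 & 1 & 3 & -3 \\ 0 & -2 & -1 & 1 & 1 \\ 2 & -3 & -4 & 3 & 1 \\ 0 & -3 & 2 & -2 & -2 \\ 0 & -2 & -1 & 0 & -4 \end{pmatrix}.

308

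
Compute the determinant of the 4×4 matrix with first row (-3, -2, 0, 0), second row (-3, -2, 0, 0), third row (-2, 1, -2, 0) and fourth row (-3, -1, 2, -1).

The matrix is block lower-triangular with a 2×2 block and a 2×2 block on the diagonal, so its determinant equals the product of the determinants of the diagonal blocks.
det of the 2×2 block = 0
det of the 2×2 block = 2
det = (0)·(2) = 0

0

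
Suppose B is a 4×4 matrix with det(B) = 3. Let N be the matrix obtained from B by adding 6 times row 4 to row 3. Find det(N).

3

Adding a multiple of one row to another leaves the determinant unchanged.
det(N) = (1)·(3) = 3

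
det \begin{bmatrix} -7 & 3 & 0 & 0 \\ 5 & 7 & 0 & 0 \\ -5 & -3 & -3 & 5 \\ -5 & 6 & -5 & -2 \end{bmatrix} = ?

-1984

The matrix is block lower-triangular with a 2×2 block and a 2×2 block on the diagonal, so its determinant equals the product of the determinants of the diagonal blocks.
det of the 2×2 block = -64
det of the 2×2 block = 31
det = (-64)·(31) = -1984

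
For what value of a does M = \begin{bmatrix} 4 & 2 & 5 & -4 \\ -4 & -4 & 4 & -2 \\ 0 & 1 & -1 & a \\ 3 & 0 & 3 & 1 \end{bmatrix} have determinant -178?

Expanding along the row containing a, det(M) is linear in a: det(M) = (-60)·a + (-58).
Set (-60)·a + (-58) = -178  ⇒  (-60)·a = -120  ⇒  a = 2.

2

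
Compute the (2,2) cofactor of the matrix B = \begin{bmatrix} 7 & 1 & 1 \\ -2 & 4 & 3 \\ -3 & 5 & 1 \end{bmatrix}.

10

Delete row 2 and column 2; the remaining 2×2 submatrix is [7 1; -3 1].
Its determinant is 7·1 − 1·(-3) = 10.
The cofactor carries sign (−1)^(2+2) = +1, so C_{2,2} = +(10) = 10.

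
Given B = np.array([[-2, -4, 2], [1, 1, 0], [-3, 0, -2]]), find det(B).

|B| = 2

Expand along column 2:
  − (-4) · |1 0; -3 -2| = −(-4)·(-2 − 0) = -8
  + 1 · |-2 2; -3 -2| = 1·(4 − (-6)) = 10
Sum: (-8) + (10) = 2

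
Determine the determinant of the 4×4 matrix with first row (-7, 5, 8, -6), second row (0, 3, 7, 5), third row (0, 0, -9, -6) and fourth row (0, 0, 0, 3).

The matrix is upper triangular, so the determinant is the product of the diagonal entries:
det = (-7) · (3) · (-9) · (3) = 567

567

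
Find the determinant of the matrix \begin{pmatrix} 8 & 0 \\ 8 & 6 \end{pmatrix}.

48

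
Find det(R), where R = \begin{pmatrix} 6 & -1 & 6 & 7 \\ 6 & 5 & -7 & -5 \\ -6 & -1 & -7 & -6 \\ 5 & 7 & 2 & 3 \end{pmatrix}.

det(R) = -955

Expand along row 1:
  + (6) · M_11   where M_11 = det([5 -7 -5; -1 -7 -6; 7 2 3]) = -7
  − (-1) · M_12   where M_12 = det([6 -7 -5; -6 -7 -6; 5 2 3]) = -85
  + (6) · M_13   where M_13 = det([6 5 -5; -6 -1 -6; 5 7 3]) = 359
  − (7) · M_14   where M_14 = det([6 5 -7; -6 -1 -7; 5 7 2]) = 426
det = (+1)·(6)·(-7) + (-1)·(-1)·(-85) + (+1)·(6)·(359) + (-1)·(7)·(426) = -955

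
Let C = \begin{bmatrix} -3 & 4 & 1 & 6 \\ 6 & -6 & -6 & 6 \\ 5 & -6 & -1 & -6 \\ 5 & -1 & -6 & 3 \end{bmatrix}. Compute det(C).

Expand along row 1:
  + (-3) · M_11   where M_11 = det([-6 -6 6; -6 -1 -6; -1 -6 3]) = 300
  − (4) · M_12   where M_12 = det([6 -6 6; 5 -1 -6; 5 -6 3]) = -114
  + (1) · M_13   where M_13 = det([6 -6 6; 5 -6 -6; 5 -1 3]) = 276
  − (6) · M_14   where M_14 = det([6 -6 -6; 5 -6 -1; 5 -1 -6]) = -90
det = (+1)·(-3)·(300) + (-1)·(4)·(-114) + (+1)·(1)·(276) + (-1)·(6)·(-90) = 372

The determinant is 372.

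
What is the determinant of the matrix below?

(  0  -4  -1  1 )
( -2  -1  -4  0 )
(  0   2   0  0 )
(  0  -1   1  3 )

16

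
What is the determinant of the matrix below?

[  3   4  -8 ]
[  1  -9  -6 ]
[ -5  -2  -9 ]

Expand along row 1:
  + 3 · |-9 -6; -2 -9| = 3·(81 − 12) = 207
  − 4 · |1 -6; -5 -9| = −4·(-9 − 30) = 156
  + (-8) · |1 -9; -5 -2| = (-8)·(-2 − 45) = 376
Sum: (207) + (156) + (376) = 739

739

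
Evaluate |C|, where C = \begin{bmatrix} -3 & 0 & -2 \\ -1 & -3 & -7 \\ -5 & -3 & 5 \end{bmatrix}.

Expand along column 2:
  + (-3) · |-3 -2; -5 5| = (-3)·(-15 − 10) = 75
  − (-3) · |-3 -2; -1 -7| = −(-3)·(21 − 2) = 57
Sum: (75) + (57) = 132

det(C) = 132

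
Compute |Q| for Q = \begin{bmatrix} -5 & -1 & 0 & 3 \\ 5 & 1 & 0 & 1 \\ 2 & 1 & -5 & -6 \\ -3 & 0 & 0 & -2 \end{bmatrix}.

Expand along column 3 (it has 3 zeros):
  + (-5) · M_33   where M_33 = det([-5 -1 3; 5 1 1; -3 0 -2]) = 12
det = (+1)·(-5)·(12) = -60

|Q| = -60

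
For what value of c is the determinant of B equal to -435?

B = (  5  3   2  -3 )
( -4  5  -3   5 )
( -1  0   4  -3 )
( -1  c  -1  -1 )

c = 2

Expanding along the row containing c, det(B) is linear in c: det(B) = (-32)·c + (-371).
Set (-32)·c + (-371) = -435  ⇒  (-32)·c = -64  ⇒  c = 2.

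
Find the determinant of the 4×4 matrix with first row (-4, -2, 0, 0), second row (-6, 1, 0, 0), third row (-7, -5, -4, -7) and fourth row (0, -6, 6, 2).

The matrix is block lower-triangular with a 2×2 block and a 2×2 block on the diagonal, so its determinant equals the product of the determinants of the diagonal blocks.
det of the 2×2 block = -16
det of the 2×2 block = 34
det = (-16)·(34) = -544

The determinant is -544.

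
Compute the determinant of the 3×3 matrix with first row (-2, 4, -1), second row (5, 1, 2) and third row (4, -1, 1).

The determinant is 15.

Expand along column 1:
  + (-2) · |1 2; -1 1| = (-2)·(1 − (-2)) = -6
  − 5 · |4 -1; -1 1| = −5·(4 − 1) = -15
  + 4 · |4 -1; 1 2| = 4·(8 − (-1)) = 36
Sum: (-6) + (-15) + (36) = 15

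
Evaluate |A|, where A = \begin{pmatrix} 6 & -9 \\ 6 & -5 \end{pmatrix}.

det(A) = 6·(-5) − (-9)·6 = -30 − (-54) = 24

24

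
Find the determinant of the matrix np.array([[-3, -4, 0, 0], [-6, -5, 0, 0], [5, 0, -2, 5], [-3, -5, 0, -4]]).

-72

The matrix is block lower-triangular with a 2×2 block and a 2×2 block on the diagonal, so its determinant equals the product of the determinants of the diagonal blocks.
det of the 2×2 block = -9
det of the 2×2 block = 8
det = (-9)·(8) = -72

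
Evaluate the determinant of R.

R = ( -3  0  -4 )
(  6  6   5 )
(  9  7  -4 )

det(R) = 225

Expand along row 1:
  + (-3) · |6 5; 7 -4| = (-3)·(-24 − 35) = 177
  + (-4) · |6 6; 9 7| = (-4)·(42 − 54) = 48
Sum: (177) + (48) = 225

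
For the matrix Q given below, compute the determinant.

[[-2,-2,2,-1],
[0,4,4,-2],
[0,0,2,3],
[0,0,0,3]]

-48

Q is upper triangular, so det(Q) is the product of the diagonal entries:
det = (-2) · (4) · (2) · (3) = -48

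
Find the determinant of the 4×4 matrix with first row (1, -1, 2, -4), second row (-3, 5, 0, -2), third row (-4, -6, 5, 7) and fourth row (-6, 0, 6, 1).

Expand along row 2 (it has 1 zero):
  − (-3) · M_21   where M_21 = det([-1 2 -4; -6 5 7; 0 6 1]) = 193
  + (5) · M_22   where M_22 = det([1 2 -4; -4 5 7; -6 6 1]) = -137
  + (-2) · M_24   where M_24 = det([1 -1 2; -4 -6 5; -6 0 6]) = -102
det = (-1)·(-3)·(193) + (+1)·(5)·(-137) + (+1)·(-2)·(-102) = 98

98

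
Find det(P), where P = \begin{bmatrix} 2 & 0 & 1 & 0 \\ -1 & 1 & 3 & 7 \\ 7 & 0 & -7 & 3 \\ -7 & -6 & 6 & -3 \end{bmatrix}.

Expand along row 1 (it has 2 zeros):
  + (2) · M_11   where M_11 = det([1 3 7; 0 -7 3; -6 6 -3]) = -345
  + (1) · M_13   where M_13 = det([-1 1 7; 7 0 3; -7 -6 -3]) = -312
det = (+1)·(2)·(-345) + (+1)·(1)·(-312) = -1002

-1002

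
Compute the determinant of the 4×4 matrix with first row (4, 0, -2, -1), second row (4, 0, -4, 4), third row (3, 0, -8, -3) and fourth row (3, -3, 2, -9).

The determinant is -444.

Expand along column 2 (it has 3 zeros):
  + (-3) · M_42   where M_42 = det([4 -2 -1; 4 -4 4; 3 -8 -3]) = 148
det = (+1)·(-3)·(148) = -444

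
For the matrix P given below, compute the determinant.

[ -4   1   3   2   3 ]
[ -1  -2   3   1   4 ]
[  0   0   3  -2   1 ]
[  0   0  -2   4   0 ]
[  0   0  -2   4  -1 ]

P is block upper-triangular with a 2×2 block and a 3×3 block on the diagonal, so its determinant equals the product of the determinants of the diagonal blocks.
det of the 2×2 block = 9
det of the 3×3 block = -8
det = (9)·(-8) = -72

The determinant is -72.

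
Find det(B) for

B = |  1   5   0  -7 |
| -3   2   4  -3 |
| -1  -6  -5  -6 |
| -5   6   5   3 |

|B| = -1515

Expand along row 1 (it has 1 zero):
  + (1) · M_11   where M_11 = det([2 4 -3; -6 -5 -6; 6 5 3]) = -42
  − (5) · M_12   where M_12 = det([-3 4 -3; -1 -5 -6; -5 5 3]) = 177
  − (-7) · M_14   where M_14 = det([-3 2 4; -1 -6 -5; -5 6 5]) = -84
det = (+1)·(1)·(-42) + (-1)·(5)·(177) + (-1)·(-7)·(-84) = -1515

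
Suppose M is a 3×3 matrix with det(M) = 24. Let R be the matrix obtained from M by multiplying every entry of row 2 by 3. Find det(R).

Scaling one row by 3 multiplies the determinant by 3.
det(R) = (3)·(24) = 72

72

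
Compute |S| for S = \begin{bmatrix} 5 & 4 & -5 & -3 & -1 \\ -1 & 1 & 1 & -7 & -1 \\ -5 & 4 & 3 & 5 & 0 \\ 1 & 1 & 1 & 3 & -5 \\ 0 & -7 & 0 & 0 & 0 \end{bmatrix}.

Expand along row 5 (it has 4 zeros):
  − (-7) · M_52   where M_52 = det([5 -5 -3 -1; -1 1 -7 -1; -5 3 5 0; 1 1 3 -5]) = 508
det = (-1)·(-7)·(508) = 3556

3556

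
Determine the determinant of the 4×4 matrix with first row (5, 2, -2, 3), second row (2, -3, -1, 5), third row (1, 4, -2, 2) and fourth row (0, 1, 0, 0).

Expand along row 4 (it has 3 zeros):
  + (1) · M_42   where M_42 = det([5 -2 3; 2 -1 5; 1 -2 2]) = 29
det = (+1)·(1)·(29) = 29

The determinant is 29.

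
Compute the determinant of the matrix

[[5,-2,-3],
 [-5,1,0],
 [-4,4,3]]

The determinant is 33.

Expand along row 2:
  − (-5) · |-2 -3; 4 3| = −(-5)·(-6 − (-12)) = 30
  + 1 · |5 -3; -4 3| = 1·(15 − 12) = 3
Sum: (30) + (3) = 33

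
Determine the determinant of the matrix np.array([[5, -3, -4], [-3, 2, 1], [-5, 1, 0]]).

Expand along row 3:
  + (-5) · |-3 -4; 2 1| = (-5)·(-3 − (-8)) = -25
  − 1 · |5 -4; -3 1| = −1·(5 − 12) = 7
Sum: (-25) + (7) = -18

-18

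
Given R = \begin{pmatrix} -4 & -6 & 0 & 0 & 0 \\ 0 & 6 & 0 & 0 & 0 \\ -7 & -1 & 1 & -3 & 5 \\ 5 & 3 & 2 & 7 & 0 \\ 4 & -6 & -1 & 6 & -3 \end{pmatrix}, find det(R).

The determinant is -1344.

R is block lower-triangular with a 2×2 block and a 3×3 block on the diagonal, so its determinant equals the product of the determinants of the diagonal blocks.
det of the 2×2 block = -24
det of the 3×3 block = 56
det = (-24)·(56) = -1344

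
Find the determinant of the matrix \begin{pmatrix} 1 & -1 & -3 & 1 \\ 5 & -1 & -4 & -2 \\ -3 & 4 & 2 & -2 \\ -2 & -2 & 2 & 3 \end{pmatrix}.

1

Expand along row 1:
  + (1) · M_11   where M_11 = det([-1 -4 -2; 4 2 -2; -2 2 3]) = -2
  − (-1) · M_12   where M_12 = det([5 -4 -2; -3 2 -2; -2 2 3]) = 2
  + (-3) · M_13   where M_13 = det([5 -1 -2; -3 4 -2; -2 -2 3]) = -1
  − (1) · M_14   where M_14 = det([5 -1 -4; -3 4 2; -2 -2 2]) = 2
det = (+1)·(1)·(-2) + (-1)·(-1)·(2) + (+1)·(-3)·(-1) + (-1)·(1)·(2) = 1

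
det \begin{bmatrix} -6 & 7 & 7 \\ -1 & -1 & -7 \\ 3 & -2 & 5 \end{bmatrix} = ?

The determinant is 37.

Expand along row 1:
  + (-6) · |-1 -7; -2 5| = (-6)·(-5 − 14) = 114
  − 7 · |-1 -7; 3 5| = −7·(-5 − (-21)) = -112
  + 7 · |-1 -1; 3 -2| = 7·(2 − (-3)) = 35
Sum: (114) + (-112) + (35) = 37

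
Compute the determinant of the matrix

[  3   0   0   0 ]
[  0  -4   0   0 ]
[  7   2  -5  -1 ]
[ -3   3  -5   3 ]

The determinant is 240.

The matrix is block lower-triangular with a 2×2 block and a 2×2 block on the diagonal, so its determinant equals the product of the determinants of the diagonal blocks.
det of the 2×2 block = -12
det of the 2×2 block = -20
det = (-12)·(-20) = 240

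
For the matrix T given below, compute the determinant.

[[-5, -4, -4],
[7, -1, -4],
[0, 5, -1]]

Expand along column 1:
  + (-5) · |-1 -4; 5 -1| = (-5)·(1 − (-20)) = -105
  − 7 · |-4 -4; 5 -1| = −7·(4 − (-20)) = -168
Sum: (-105) + (-168) = -273

det(T) = -273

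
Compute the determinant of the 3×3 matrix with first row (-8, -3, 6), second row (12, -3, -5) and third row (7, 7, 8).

935

Expand along column 1:
  + (-8) · |-3 -5; 7 8| = (-8)·(-24 − (-35)) = -88
  − 12 · |-3 6; 7 8| = −12·(-24 − 42) = 792
  + 7 · |-3 6; -3 -5| = 7·(15 − (-18)) = 231
Sum: (-88) + (792) + (231) = 935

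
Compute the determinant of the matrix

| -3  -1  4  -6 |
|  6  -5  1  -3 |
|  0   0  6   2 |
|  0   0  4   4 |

336

The matrix is block upper-triangular with a 2×2 block and a 2×2 block on the diagonal, so its determinant equals the product of the determinants of the diagonal blocks.
det of the 2×2 block = 21
det of the 2×2 block = 16
det = (21)·(16) = 336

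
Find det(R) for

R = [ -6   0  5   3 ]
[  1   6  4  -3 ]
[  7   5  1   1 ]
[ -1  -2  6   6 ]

The determinant is 1135.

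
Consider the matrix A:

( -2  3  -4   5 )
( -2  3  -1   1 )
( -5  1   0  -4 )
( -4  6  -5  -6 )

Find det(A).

Expand along row 3 (it has 1 zero):
  + (-5) · M_31   where M_31 = det([3 -4 5; 3 -1 1; 6 -5 -6]) = -108
  − (1) · M_32   where M_32 = det([-2 -4 5; -2 -1 1; -4 -5 -6]) = 72
  − (-4) · M_34   where M_34 = det([-2 3 -4; -2 3 -1; -4 6 -5]) = 0
det = (+1)·(-5)·(-108) + (-1)·(1)·(72) + (-1)·(-4)·(0) = 468

468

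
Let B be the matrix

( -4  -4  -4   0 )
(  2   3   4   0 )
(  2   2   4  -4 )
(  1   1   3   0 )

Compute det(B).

-32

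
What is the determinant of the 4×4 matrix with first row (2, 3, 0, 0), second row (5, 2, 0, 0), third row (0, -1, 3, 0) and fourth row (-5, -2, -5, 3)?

-99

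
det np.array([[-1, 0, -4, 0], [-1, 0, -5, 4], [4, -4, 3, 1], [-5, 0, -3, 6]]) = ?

296

Expand along column 2 (it has 3 zeros):
  − (-4) · M_32   where M_32 = det([-1 -4 0; -1 -5 4; -5 -3 6]) = 74
det = (-1)·(-4)·(74) = 296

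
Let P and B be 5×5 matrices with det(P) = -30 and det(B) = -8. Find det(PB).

240

det(PB) = det(P)·det(B) = (-30)·(-8) = 240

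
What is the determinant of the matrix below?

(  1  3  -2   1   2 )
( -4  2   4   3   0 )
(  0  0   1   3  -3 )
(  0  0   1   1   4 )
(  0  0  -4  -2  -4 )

-532

The matrix is block upper-triangular with a 2×2 block and a 3×3 block on the diagonal, so its determinant equals the product of the determinants of the diagonal blocks.
det of the 2×2 block = 14
det of the 3×3 block = -38
det = (14)·(-38) = -532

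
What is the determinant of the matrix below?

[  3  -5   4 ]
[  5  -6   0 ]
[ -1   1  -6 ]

-46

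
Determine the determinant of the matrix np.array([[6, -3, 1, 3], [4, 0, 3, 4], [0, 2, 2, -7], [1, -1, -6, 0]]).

Expand along row 2 (it has 1 zero):
  − (4) · M_21   where M_21 = det([-3 1 3; 2 2 -7; -1 -6 0]) = 103
  − (3) · M_23   where M_23 = det([6 -3 3; 0 2 -7; 1 -1 0]) = -27
  + (4) · M_24   where M_24 = det([6 -3 1; 0 2 2; 1 -1 -6]) = -68
det = (-1)·(4)·(103) + (-1)·(3)·(-27) + (+1)·(4)·(-68) = -603

The determinant is -603.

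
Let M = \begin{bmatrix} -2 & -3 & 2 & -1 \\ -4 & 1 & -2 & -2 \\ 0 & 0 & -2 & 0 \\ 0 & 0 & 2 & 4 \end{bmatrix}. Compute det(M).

112

M is block upper-triangular with a 2×2 block and a 2×2 block on the diagonal, so its determinant equals the product of the determinants of the diagonal blocks.
det of the 2×2 block = -14
det of the 2×2 block = -8
det = (-14)·(-8) = 112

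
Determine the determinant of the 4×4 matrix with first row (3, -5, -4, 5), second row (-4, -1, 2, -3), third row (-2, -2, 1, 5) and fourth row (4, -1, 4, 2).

The determinant is 943.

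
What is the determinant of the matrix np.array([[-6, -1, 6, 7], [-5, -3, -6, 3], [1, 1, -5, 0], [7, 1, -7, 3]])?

The determinant is -1219.

Expand along row 3 (it has 1 zero):
  + (1) · M_31   where M_31 = det([-1 6 7; -3 -6 3; 1 -7 3]) = 258
  − (1) · M_32   where M_32 = det([-6 6 7; -5 -6 3; 7 -7 3]) = 737
  + (-5) · M_33   where M_33 = det([-6 -1 7; -5 -3 3; 7 1 3]) = 148
det = (+1)·(1)·(258) + (-1)·(1)·(737) + (+1)·(-5)·(148) = -1219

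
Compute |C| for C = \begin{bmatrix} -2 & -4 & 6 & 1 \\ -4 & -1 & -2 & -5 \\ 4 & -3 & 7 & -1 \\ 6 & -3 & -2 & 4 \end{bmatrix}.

|C| = 1624

Expand along row 1:
  + (-2) · M_11   where M_11 = det([-1 -2 -5; -3 7 -1; -3 -2 4]) = -191
  − (-4) · M_12   where M_12 = det([-4 -2 -5; 4 7 -1; 6 -2 4]) = 190
  + (6) · M_13   where M_13 = det([-4 -1 -5; 4 -3 -1; 6 -3 4]) = 52
  − (1) · M_14   where M_14 = det([-4 -1 -2; 4 -3 7; 6 -3 -2]) = -170
det = (+1)·(-2)·(-191) + (-1)·(-4)·(190) + (+1)·(6)·(52) + (-1)·(1)·(-170) = 1624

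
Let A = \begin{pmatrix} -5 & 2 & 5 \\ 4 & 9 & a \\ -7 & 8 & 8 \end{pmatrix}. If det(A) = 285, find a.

Expanding along the row containing a, det(A) is linear in a: det(A) = (26)·a + (51).
Set (26)·a + (51) = 285  ⇒  (26)·a = 234  ⇒  a = 9.

9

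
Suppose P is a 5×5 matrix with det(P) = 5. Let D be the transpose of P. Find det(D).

The determinant is 5.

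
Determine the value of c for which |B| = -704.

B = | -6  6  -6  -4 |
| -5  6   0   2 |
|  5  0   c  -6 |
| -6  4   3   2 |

-4

Expanding along the row containing c, det(B) is linear in c: det(B) = (-100)·c + (-1104).
Set (-100)·c + (-1104) = -704  ⇒  (-100)·c = 400  ⇒  c = -4.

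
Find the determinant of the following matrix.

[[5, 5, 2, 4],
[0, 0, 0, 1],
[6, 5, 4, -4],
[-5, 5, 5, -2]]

The determinant is -115.

Expand along row 2 (it has 3 zeros):
  + (1) · M_24   where M_24 = det([5 5 2; 6 5 4; -5 5 5]) = -115
det = (+1)·(1)·(-115) = -115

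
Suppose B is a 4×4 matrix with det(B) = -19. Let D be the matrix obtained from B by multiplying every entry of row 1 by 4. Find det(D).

Scaling one row by 4 multiplies the determinant by 4.
det(D) = (4)·(-19) = -76

The determinant is -76.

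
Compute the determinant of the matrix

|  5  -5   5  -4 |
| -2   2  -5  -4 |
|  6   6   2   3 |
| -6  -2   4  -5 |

Expand along row 1:
  + (5) · M_11   where M_11 = det([2 -5 -4; 6 2 3; -2 4 -5]) = -276
  − (-5) · M_12   where M_12 = det([-2 -5 -4; 6 2 3; -6 4 -5]) = -160
  + (5) · M_13   where M_13 = det([-2 2 -4; 6 6 3; -6 -2 -5]) = -24
  − (-4) · M_14   where M_14 = det([-2 2 -5; 6 6 2; -6 -2 4]) = -248
det = (+1)·(5)·(-276) + (-1)·(-5)·(-160) + (+1)·(5)·(-24) + (-1)·(-4)·(-248) = -3292

-3292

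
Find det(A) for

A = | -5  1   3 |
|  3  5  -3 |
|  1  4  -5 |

Expand along row 1:
  + (-5) · |5 -3; 4 -5| = (-5)·(-25 − (-12)) = 65
  − 1 · |3 -3; 1 -5| = −1·(-15 − (-3)) = 12
  + 3 · |3 5; 1 4| = 3·(12 − 5) = 21
Sum: (65) + (12) + (21) = 98

98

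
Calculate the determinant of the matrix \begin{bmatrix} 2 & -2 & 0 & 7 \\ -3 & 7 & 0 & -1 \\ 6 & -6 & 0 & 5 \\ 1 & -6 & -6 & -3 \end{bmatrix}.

-768

Expand along column 3 (it has 3 zeros):
  − (-6) · M_43   where M_43 = det([2 -2 7; -3 7 -1; 6 -6 5]) = -128
det = (-1)·(-6)·(-128) = -768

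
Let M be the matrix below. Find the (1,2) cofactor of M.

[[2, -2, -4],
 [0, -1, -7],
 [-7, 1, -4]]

Delete row 1 and column 2; the remaining 2×2 submatrix is [0 -7; -7 -4].
Its determinant is 0·(-4) − (-7)·(-7) = -49.
The cofactor carries sign (−1)^(1+2) = −1, so C_{1,2} = −(-49) = 49.

49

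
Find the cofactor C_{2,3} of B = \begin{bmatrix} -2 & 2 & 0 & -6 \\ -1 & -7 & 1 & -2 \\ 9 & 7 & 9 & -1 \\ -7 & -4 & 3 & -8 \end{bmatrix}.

The cofactor is -200.

Delete row 2 and column 3; the remaining 3×3 submatrix is [-2 2 -6; 9 7 -1; -7 -4 -8].
Its determinant is 200.
The cofactor carries sign (−1)^(2+3) = −1, so C_{2,3} = −(200) = -200.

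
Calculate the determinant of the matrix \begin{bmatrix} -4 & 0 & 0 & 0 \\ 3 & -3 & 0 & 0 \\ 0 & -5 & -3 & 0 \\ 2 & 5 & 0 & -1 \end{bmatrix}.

36

The matrix is lower triangular, so the determinant is the product of the diagonal entries:
det = (-4) · (-3) · (-3) · (-1) = 36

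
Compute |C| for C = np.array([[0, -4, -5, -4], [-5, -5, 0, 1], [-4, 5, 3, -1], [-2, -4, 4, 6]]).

Expand along row 1 (it has 1 zero):
  − (-4) · M_12   where M_12 = det([-5 0 1; -4 3 -1; -2 4 6]) = -120
  + (-5) · M_13   where M_13 = det([-5 -5 1; -4 5 -1; -2 -4 6]) = -234
  − (-4) · M_14   where M_14 = det([-5 -5 0; -4 5 3; -2 -4 4]) = -210
det = (-1)·(-4)·(-120) + (+1)·(-5)·(-234) + (-1)·(-4)·(-210) = -150

-150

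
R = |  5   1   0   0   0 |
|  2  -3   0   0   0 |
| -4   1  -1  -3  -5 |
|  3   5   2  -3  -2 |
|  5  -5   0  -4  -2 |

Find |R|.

-510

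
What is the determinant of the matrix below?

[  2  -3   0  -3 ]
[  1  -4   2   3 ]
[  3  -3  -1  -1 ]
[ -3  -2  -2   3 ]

The determinant is -210.

Expand along row 1 (it has 1 zero):
  + (2) · M_11   where M_11 = det([-4 2 3; -3 -1 -1; -2 -2 3]) = 54
  − (-3) · M_12   where M_12 = det([1 2 3; 3 -1 -1; -3 -2 3]) = -44
  − (-3) · M_14   where M_14 = det([1 -4 2; 3 -3 -1; -3 -2 -2]) = -62
det = (+1)·(2)·(54) + (-1)·(-3)·(-44) + (-1)·(-3)·(-62) = -210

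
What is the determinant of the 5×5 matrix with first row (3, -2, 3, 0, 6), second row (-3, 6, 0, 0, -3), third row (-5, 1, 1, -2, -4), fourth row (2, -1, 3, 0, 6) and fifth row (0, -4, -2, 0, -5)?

Expand along column 4 (it has 4 zeros):
  − (-2) · M_34   where M_34 = det([3 -2 3 6; -3 6 0 -3; 2 -1 3 6; 0 -4 -2 -5]) = -39
det = (-1)·(-2)·(-39) = -78

-78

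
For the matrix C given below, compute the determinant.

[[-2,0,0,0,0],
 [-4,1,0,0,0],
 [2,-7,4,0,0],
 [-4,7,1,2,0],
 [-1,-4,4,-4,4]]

C is lower triangular, so det(C) is the product of the diagonal entries:
det = (-2) · (1) · (4) · (2) · (4) = -64

-64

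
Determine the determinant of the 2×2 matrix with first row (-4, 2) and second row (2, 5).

-24

det = (-4)·5 − 2·2 = -20 − 4 = -24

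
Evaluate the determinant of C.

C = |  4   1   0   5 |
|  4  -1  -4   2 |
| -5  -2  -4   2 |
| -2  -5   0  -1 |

Expand along column 3 (it has 2 zeros):
  − (-4) · M_23   where M_23 = det([4 1 5; -5 -2 2; -2 -5 -1]) = 144
  + (-4) · M_33   where M_33 = det([4 1 5; 4 -1 2; -2 -5 -1]) = -66
det = (-1)·(-4)·(144) + (+1)·(-4)·(-66) = 840

840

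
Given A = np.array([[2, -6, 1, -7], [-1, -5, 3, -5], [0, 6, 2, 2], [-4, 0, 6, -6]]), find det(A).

Expand along row 3 (it has 1 zero):
  − (6) · M_32   where M_32 = det([2 1 -7; -1 3 -5; -4 6 -6]) = -4
  + (2) · M_33   where M_33 = det([2 -6 -7; -1 -5 -5; -4 0 -6]) = 116
  − (2) · M_34   where M_34 = det([2 -6 1; -1 -5 3; -4 0 6]) = -44
det = (-1)·(6)·(-4) + (+1)·(2)·(116) + (-1)·(2)·(-44) = 344

det(A) = 344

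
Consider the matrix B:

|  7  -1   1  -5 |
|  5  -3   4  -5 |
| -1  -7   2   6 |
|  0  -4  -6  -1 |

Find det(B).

The determinant is -1638.

Expand along row 4 (it has 1 zero):
  + (-4) · M_42   where M_42 = det([7 1 -5; 5 4 -5; -1 2 6]) = 143
  − (-6) · M_43   where M_43 = det([7 -1 -5; 5 -3 -5; -1 -7 6]) = -156
  + (-1) · M_44   where M_44 = det([7 -1 1; 5 -3 4; -1 -7 2]) = 130
det = (+1)·(-4)·(143) + (-1)·(-6)·(-156) + (+1)·(-1)·(130) = -1638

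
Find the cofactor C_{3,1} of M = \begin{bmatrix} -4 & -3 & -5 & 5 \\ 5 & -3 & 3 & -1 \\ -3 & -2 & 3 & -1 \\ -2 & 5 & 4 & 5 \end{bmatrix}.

Delete row 3 and column 1; the remaining 3×3 submatrix is [-3 -5 5; -3 3 -1; 5 4 5].
Its determinant is -242.
The cofactor carries sign (−1)^(3+1) = +1, so C_{3,1} = +(-242) = -242.

-242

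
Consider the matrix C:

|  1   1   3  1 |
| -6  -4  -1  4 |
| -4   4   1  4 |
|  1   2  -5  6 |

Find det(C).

|C| = -1056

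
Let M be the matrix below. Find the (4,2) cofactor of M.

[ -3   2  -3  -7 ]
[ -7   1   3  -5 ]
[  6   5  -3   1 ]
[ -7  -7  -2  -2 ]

The cofactor is 84.

Delete row 4 and column 2; the remaining 3×3 submatrix is [-3 -3 -7; -7 3 -5; 6 -3 1].
Its determinant is 84.
The cofactor carries sign (−1)^(4+2) = +1, so C_{4,2} = +(84) = 84.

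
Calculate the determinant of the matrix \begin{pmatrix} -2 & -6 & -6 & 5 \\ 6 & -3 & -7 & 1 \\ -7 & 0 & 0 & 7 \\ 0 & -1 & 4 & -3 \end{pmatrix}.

-567

Expand along row 3 (it has 2 zeros):
  + (-7) · M_31   where M_31 = det([-6 -6 5; -3 -7 1; -1 4 -3]) = -137
  − (7) · M_34   where M_34 = det([-2 -6 -6; 6 -3 -7; 0 -1 4]) = 218
det = (+1)·(-7)·(-137) + (-1)·(7)·(218) = -567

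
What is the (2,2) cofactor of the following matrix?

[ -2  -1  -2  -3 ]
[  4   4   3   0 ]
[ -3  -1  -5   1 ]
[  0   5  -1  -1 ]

Delete row 2 and column 2; the remaining 3×3 submatrix is [-2 -2 -3; -3 -5 1; 0 -1 -1].
Its determinant is -15.
The cofactor carries sign (−1)^(2+2) = +1, so C_{2,2} = +(-15) = -15.

The cofactor is -15.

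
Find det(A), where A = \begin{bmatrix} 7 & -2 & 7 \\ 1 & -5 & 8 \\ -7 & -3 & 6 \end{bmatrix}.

Expand along row 1:
  + 7 · |-5 8; -3 6| = 7·(-30 − (-24)) = -42
  − (-2) · |1 8; -7 6| = −(-2)·(6 − (-56)) = 124
  + 7 · |1 -5; -7 -3| = 7·(-3 − 35) = -266
Sum: (-42) + (124) + (-266) = -184

The determinant is -184.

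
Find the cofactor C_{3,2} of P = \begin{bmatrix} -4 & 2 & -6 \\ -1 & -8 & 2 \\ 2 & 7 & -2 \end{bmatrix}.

Delete row 3 and column 2; the remaining 2×2 submatrix is [-4 -6; -1 2].
Its determinant is (-4)·2 − (-6)·(-1) = -14.
The cofactor carries sign (−1)^(3+2) = −1, so C_{3,2} = −(-14) = 14.

14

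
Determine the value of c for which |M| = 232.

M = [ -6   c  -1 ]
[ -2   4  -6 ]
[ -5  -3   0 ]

Expanding along the column containing c, det(M) is linear in c: det(M) = (30)·c + (82).
Set (30)·c + (82) = 232  ⇒  (30)·c = 150  ⇒  c = 5.

5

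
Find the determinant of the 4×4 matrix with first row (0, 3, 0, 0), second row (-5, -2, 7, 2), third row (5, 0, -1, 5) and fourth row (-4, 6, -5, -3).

699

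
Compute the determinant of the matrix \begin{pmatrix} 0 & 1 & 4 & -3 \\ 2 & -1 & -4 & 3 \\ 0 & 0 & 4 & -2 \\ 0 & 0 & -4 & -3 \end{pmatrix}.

The matrix is block upper-triangular with a 2×2 block and a 2×2 block on the diagonal, so its determinant equals the product of the determinants of the diagonal blocks.
det of the 2×2 block = -2
det of the 2×2 block = -20
det = (-2)·(-20) = 40

40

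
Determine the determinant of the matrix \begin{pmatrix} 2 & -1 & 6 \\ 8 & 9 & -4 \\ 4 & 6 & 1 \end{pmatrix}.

162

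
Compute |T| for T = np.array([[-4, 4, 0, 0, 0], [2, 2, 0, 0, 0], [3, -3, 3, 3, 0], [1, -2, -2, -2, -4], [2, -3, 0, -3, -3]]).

T is block lower-triangular with a 2×2 block and a 3×3 block on the diagonal, so its determinant equals the product of the determinants of the diagonal blocks.
det of the 2×2 block = -16
det of the 3×3 block = -36
det = (-16)·(-36) = 576

The determinant is 576.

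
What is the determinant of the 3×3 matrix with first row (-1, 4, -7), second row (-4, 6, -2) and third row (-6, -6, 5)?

-310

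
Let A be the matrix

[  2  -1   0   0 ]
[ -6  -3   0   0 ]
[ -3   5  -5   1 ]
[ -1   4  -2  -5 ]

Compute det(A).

A is block lower-triangular with a 2×2 block and a 2×2 block on the diagonal, so its determinant equals the product of the determinants of the diagonal blocks.
det of the 2×2 block = -12
det of the 2×2 block = 27
det = (-12)·(27) = -324

det(A) = -324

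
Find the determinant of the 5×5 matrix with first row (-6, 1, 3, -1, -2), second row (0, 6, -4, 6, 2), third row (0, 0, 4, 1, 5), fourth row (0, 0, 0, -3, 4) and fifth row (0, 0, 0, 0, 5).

The matrix is upper triangular, so the determinant is the product of the diagonal entries:
det = (-6) · (6) · (4) · (-3) · (5) = 2160

2160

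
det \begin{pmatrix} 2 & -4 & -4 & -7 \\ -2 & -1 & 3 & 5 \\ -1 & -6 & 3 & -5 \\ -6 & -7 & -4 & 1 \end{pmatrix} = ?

The determinant is 969.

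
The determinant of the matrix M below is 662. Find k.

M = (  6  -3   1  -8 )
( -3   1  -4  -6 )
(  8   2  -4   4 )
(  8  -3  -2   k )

Expanding along the column containing k, det(M) is linear in k: det(M) = (142)·k + (1940).
Set (142)·k + (1940) = 662  ⇒  (142)·k = -1278  ⇒  k = -9.

k = -9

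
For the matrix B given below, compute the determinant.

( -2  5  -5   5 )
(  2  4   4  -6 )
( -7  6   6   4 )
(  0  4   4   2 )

Expand along row 4 (it has 1 zero):
  + (4) · M_42   where M_42 = det([-2 -5 5; 2 4 -6; -7 6 4]) = -74
  − (4) · M_43   where M_43 = det([-2 5 5; 2 4 -6; -7 6 4]) = 266
  + (2) · M_44   where M_44 = det([-2 5 -5; 2 4 4; -7 6 6]) = -400
det = (+1)·(4)·(-74) + (-1)·(4)·(266) + (+1)·(2)·(-400) = -2160

-2160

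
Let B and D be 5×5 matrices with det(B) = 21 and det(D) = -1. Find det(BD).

det(BD) = det(B)·det(D) = (21)·(-1) = -21

The determinant is -21.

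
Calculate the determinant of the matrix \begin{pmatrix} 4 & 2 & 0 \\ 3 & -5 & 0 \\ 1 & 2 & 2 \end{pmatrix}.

Expand along column 3:
  + 2 · |4 2; 3 -5| = 2·(-20 − 6) = -52

-52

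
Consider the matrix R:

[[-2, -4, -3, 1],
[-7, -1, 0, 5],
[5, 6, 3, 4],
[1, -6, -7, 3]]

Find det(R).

Expand along row 2 (it has 1 zero):
  − (-7) · M_21   where M_21 = det([-4 -3 1; 6 3 4; -6 -7 3]) = -46
  + (-1) · M_22   where M_22 = det([-2 -3 1; 5 3 4; 1 -7 3]) = -79
  + (5) · M_24   where M_24 = det([-2 -4 -3; 5 6 3; 1 -6 -7]) = 4
det = (-1)·(-7)·(-46) + (+1)·(-1)·(-79) + (+1)·(5)·(4) = -223

det(R) = -223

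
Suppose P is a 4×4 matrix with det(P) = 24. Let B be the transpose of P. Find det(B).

24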